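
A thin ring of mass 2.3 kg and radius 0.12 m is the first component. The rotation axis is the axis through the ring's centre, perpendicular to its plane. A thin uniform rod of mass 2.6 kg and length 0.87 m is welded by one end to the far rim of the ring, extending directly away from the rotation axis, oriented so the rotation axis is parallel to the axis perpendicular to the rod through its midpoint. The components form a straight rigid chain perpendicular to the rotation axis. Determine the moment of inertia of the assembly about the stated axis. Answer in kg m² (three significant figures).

0.998

Thin ring: I_cm = MR² = (2.3)(0.12)² = 0.03312 kg m²; axis through the centre, so I = 0.03312 kg m².
Thin rod: I_cm = (1/12)ML² = (1/12)(2.6)(0.87)² = 0.164 kg m²; centre at d = 0.12 + 0.435 = 0.555 m, so I = I_cm + Md² gives I = 0.164 + (2.6)(0.555)² = 0.96486 kg m².
Total I = 0.03312 + 0.96486 = 0.99798 kg m².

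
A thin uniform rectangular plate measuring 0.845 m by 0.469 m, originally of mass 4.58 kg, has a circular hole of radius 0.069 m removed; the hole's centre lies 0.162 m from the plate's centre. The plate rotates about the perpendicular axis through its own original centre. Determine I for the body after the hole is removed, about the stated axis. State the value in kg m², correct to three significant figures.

0.352

Unpierced body about its centre: I₀ = (1/12)M(a²+b²) = (1/12)(4.58)[(0.845)² + (0.469)²] = 0.35647 kg m².
The removed disk has mass m = M·πr²/(ab) = (4.58)·π(0.069)²/(0.845·0.469) = 0.17286 kg (same uniform areal density).
Its moment of inertia about the rotation axis (parallel-axis theorem): I_hole = (1/2)mr² + md² = (1/2)(0.17286)(0.069)² + (0.17286)(0.162)² = 0.0049479 kg m².
Treating the hole as negative mass, I = I₀ − I_hole = 0.35647 − 0.0049479 = 0.35152 kg m².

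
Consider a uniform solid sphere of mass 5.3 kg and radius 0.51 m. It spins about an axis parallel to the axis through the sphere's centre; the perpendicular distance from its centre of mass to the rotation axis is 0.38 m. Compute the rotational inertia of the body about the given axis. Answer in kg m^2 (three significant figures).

1.32

I_cm = (2/5)MR² = (2/5)(5.3)(0.51)² = 0.55141 kg m^2; centre at d = 0.38 m, so I = I_cm + Md² gives I = 0.55141 + (5.3)(0.38)² = 1.3167 kg m^2.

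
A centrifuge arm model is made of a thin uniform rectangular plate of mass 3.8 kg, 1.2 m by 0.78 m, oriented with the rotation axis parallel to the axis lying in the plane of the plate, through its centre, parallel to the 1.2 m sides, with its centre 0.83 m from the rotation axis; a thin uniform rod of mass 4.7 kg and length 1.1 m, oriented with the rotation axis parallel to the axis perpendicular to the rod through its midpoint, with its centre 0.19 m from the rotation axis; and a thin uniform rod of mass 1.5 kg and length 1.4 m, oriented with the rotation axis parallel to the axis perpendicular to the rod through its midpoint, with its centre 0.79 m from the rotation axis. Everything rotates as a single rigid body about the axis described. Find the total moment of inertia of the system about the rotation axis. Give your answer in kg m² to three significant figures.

4.64

Rectangular plate: I_cm = (1/12)Mb² = (1/12)(3.8)(0.78)² = 0.19266 kg m²; centre at d = 0.83 m, so I = I_cm + Md² gives I = 0.19266 + (3.8)(0.83)² = 2.8105 kg m².
Thin rod: I_cm = (1/12)ML² = (1/12)(4.7)(1.1)² = 0.47392 kg m²; centre at d = 0.19 m, so I = I_cm + Md² gives I = 0.47392 + (4.7)(0.19)² = 0.64359 kg m².
Thin rod: I_cm = (1/12)ML² = (1/12)(1.5)(1.4)² = 0.245 kg m²; centre at d = 0.79 m, so I = I_cm + Md² gives I = 0.245 + (1.5)(0.79)² = 1.1812 kg m².
Total I = 2.8105 + 0.64359 + 1.1812 = 4.6352 kg m².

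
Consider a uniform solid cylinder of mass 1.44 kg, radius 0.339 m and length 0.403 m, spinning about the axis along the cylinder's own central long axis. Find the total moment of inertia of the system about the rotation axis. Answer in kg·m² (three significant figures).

I_cm = (1/2)MR² = (1/2)(1.44)(0.339)² = 0.082743 kg·m²; axis through the centre, so I = 0.082743 kg·m².

0.0827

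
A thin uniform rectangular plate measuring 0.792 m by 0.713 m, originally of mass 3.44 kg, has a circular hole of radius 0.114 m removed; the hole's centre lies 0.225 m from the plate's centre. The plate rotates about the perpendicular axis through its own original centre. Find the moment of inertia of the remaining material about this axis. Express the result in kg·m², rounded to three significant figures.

0.311

Unpierced body about its centre: I₀ = (1/12)M(a²+b²) = (1/12)(3.44)[(0.792)² + (0.713)²] = 0.32555 kg·m².
The removed disk has mass m = M·πr²/(ab) = (3.44)·π(0.114)²/(0.792·0.713) = 0.24872 kg (same uniform areal density).
Its moment of inertia about the rotation axis (parallel-axis theorem): I_hole = (1/2)mr² + md² = (1/2)(0.24872)(0.114)² + (0.24872)(0.225)² = 0.014207 kg·m².
Treating the hole as negative mass, I = I₀ − I_hole = 0.32555 − 0.014207 = 0.31134 kg·m².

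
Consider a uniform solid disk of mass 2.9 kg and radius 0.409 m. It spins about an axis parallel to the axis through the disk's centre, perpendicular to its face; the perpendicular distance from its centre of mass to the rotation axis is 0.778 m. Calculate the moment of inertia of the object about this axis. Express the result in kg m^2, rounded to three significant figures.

I_cm = (1/2)MR² = (1/2)(2.9)(0.409)² = 0.24256 kg m^2; centre at d = 0.778 m, so the parallel axis theorem gives I = 0.24256 + (2.9)(0.778)² = 1.9979 kg m^2.

2.00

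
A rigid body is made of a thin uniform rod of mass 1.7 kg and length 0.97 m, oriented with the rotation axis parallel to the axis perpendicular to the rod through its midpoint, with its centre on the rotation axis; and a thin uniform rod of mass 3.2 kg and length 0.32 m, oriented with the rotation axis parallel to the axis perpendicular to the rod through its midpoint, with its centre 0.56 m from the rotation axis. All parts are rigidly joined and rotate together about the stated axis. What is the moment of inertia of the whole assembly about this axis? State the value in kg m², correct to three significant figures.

Thin rod: I_cm = (1/12)ML² = (1/12)(1.7)(0.97)² = 0.13329 kg m²; axis through the centre, so I = 0.13329 kg m².
Thin rod: I_cm = (1/12)ML² = (1/12)(3.2)(0.32)² = 0.027307 kg m²; centre at d = 0.56 m, so the parallel axis theorem gives I = 0.027307 + (3.2)(0.56)² = 1.0308 kg m².
Total I = 0.13329 + 1.0308 = 1.1641 kg m².

1.16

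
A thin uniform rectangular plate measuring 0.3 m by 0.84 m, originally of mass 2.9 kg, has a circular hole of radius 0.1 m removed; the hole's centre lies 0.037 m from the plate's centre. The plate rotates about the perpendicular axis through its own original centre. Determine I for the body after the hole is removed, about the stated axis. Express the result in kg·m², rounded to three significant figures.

0.190

Unpierced body about its centre: I₀ = (1/12)M(a²+b²) = (1/12)(2.9)[(0.3)² + (0.84)²] = 0.19227 kg·m².
The removed disk has mass m = M·πr²/(ab) = (2.9)·π(0.1)²/(0.3·0.84) = 0.36153 kg (same uniform areal density).
Its moment of inertia about the rotation axis (parallel-axis theorem): I_hole = (1/2)mr² + md² = (1/2)(0.36153)(0.1)² + (0.36153)(0.037)² = 0.0023026 kg·m².
Treating the hole as negative mass, I = I₀ − I_hole = 0.19227 − 0.0023026 = 0.18997 kg·m².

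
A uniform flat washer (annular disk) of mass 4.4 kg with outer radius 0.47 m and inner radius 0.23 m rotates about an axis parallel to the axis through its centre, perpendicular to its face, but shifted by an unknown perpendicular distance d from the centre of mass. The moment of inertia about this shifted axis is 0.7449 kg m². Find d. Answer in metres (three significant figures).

0.180

About the centre-of-mass axis, I_cm = (1/2)M(R²+r²) = (1/2)(4.4)[(0.47)² + (0.23)²] = 0.60236 kg m².
Parallel axis theorem: I = I_cm + Md², so Md² = 0.7449 − 0.60236 = 0.14254 kg m².
d = √(0.14254 / 4.4) = 0.17999 m.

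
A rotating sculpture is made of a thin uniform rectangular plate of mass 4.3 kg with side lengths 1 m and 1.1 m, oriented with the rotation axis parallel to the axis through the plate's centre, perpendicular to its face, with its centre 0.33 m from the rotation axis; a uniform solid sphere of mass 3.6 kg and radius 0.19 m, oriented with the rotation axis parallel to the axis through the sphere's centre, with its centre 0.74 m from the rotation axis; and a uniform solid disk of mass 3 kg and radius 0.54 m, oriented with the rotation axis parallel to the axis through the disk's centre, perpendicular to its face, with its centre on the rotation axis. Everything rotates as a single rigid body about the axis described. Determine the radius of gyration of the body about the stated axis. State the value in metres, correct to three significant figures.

0.584

Rectangular plate: I_cm = (1/12)M(a²+b²) = (1/12)(4.3)[(1)² + (1.1)²] = 0.79192 kg·m²; centre at d = 0.33 m, so the parallel axis theorem gives I = 0.79192 + (4.3)(0.33)² = 1.2602 kg·m².
Solid sphere: I_cm = (2/5)MR² = (2/5)(3.6)(0.19)² = 0.051984 kg·m²; centre at d = 0.74 m, so the parallel axis theorem gives I = 0.051984 + (3.6)(0.74)² = 2.0233 kg·m².
Solid disk: I_cm = (1/2)MR² = (1/2)(3)(0.54)² = 0.4374 kg·m²; axis through the centre, so I = 0.4374 kg·m².
Total I = 3.7209 kg·m²; total mass M = 10.9 kg.
k = √(I/M) = √(3.7209/10.9) = 0.58427 m.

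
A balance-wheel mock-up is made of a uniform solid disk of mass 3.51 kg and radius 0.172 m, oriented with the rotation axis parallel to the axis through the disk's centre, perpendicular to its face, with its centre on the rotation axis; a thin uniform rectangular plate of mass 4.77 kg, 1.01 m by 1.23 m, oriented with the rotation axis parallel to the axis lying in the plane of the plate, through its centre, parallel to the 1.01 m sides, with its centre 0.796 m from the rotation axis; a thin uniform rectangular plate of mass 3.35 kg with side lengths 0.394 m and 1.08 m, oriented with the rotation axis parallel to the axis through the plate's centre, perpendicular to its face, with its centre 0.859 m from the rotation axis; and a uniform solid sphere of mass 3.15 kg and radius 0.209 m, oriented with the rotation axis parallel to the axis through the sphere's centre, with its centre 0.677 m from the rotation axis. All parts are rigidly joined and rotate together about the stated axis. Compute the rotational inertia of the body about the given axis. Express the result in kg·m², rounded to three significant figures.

Solid disk: I_cm = (1/2)MR² = (1/2)(3.51)(0.172)² = 0.05192 kg·m²; axis through the centre, so I = 0.05192 kg·m².
Rectangular plate: I_cm = (1/12)Mb² = (1/12)(4.77)(1.23)² = 0.60138 kg·m²; centre at d = 0.796 m, so the parallel axis theorem gives I = 0.60138 + (4.77)(0.796)² = 3.6237 kg·m².
Rectangular plate: I_cm = (1/12)M(a²+b²) = (1/12)(3.35)[(0.394)² + (1.08)²] = 0.36896 kg·m²; centre at d = 0.859 m, so the parallel axis theorem gives I = 0.36896 + (3.35)(0.859)² = 2.8409 kg·m².
Solid sphere: I_cm = (2/5)MR² = (2/5)(3.15)(0.209)² = 0.055038 kg·m²; centre at d = 0.677 m, so the parallel axis theorem gives I = 0.055038 + (3.15)(0.677)² = 1.4988 kg·m².
Total I = 0.05192 + 3.6237 + 2.8409 + 1.4988 = 8.0153 kg·m².

8.02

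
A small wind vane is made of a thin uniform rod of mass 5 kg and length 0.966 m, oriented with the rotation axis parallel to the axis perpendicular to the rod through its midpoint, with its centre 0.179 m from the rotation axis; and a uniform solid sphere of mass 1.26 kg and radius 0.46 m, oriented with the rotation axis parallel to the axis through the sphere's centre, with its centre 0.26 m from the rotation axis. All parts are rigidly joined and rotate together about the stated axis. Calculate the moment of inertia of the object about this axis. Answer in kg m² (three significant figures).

Thin rod: I_cm = (1/12)ML² = (1/12)(5)(0.966)² = 0.38881 kg m²; centre at d = 0.179 m, so the parallel axis theorem gives I = 0.38881 + (5)(0.179)² = 0.54902 kg m².
Solid sphere: I_cm = (2/5)MR² = (2/5)(1.26)(0.46)² = 0.10665 kg m²; centre at d = 0.26 m, so the parallel axis theorem gives I = 0.10665 + (1.26)(0.26)² = 0.19182 kg m².
Total I = 0.54902 + 0.19182 = 0.74084 kg m².

0.741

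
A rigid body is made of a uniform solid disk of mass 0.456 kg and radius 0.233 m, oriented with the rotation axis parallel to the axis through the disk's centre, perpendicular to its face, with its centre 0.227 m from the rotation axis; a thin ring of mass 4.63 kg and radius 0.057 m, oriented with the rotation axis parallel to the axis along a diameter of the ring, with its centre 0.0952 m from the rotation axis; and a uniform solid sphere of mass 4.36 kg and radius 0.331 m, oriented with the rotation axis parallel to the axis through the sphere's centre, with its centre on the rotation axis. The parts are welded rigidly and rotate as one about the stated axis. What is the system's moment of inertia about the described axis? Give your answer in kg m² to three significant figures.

0.276

Solid disk: I_cm = (1/2)MR² = (1/2)(0.456)(0.233)² = 0.012378 kg m²; centre at d = 0.227 m, so I = I_cm + Md² gives I = 0.012378 + (0.456)(0.227)² = 0.035875 kg m².
Thin ring: I_cm = (1/2)MR² = (1/2)(4.63)(0.057)² = 0.0075214 kg m²; centre at d = 0.0952 m, so I = I_cm + Md² gives I = 0.0075214 + (4.63)(0.0952)² = 0.049483 kg m².
Solid sphere: I_cm = (2/5)MR² = (2/5)(4.36)(0.331)² = 0.19107 kg m²; axis through the centre, so I = 0.19107 kg m².
Total I = 0.035875 + 0.049483 + 0.19107 = 0.27643 kg m².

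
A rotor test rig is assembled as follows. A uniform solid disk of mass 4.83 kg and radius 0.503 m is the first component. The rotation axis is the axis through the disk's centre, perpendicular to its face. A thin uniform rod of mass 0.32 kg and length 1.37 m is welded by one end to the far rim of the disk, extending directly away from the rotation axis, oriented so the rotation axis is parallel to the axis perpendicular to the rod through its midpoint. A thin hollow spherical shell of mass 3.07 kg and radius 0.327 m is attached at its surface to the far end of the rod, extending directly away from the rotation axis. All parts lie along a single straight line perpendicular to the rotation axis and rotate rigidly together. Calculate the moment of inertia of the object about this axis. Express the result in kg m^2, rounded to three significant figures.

16.2

Solid disk: I_cm = (1/2)MR² = (1/2)(4.83)(0.503)² = 0.61102 kg m^2; axis through the centre, so I = 0.61102 kg m^2.
Thin rod: I_cm = (1/12)ML² = (1/12)(0.32)(1.37)² = 0.050051 kg m^2; centre at d = 0.503 + 0.685 = 1.188 m, so I = I_cm + Md² gives I = 0.050051 + (0.32)(1.188)² = 0.50168 kg m^2.
Spherical shell: I_cm = (2/3)MR² = (2/3)(3.07)(0.327)² = 0.21885 kg m^2; centre at d = 0.503 + 0.685 + 0.685 + 0.327 = 2.2 m, so I = I_cm + Md² gives I = 0.21885 + (3.07)(2.2)² = 15.078 kg m^2.
Total I = 0.61102 + 0.50168 + 15.078 = 16.19 kg m^2.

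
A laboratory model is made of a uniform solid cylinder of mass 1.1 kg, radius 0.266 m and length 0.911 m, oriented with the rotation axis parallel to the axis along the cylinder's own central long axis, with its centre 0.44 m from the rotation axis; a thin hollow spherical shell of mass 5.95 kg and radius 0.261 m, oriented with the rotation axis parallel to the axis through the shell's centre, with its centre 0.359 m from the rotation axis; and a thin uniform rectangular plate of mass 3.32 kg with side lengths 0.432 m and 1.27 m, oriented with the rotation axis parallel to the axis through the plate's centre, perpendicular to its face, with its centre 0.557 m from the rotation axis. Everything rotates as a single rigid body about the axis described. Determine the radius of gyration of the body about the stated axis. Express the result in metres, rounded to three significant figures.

Solid cylinder: I_cm = (1/2)MR² = (1/2)(1.1)(0.266)² = 0.038916 kg m^2; centre at d = 0.44 m, so the parallel axis theorem gives I = 0.038916 + (1.1)(0.44)² = 0.25188 kg m^2.
Spherical shell: I_cm = (2/3)MR² = (2/3)(5.95)(0.261)² = 0.27021 kg m^2; centre at d = 0.359 m, so the parallel axis theorem gives I = 0.27021 + (5.95)(0.359)² = 1.0371 kg m^2.
Rectangular plate: I_cm = (1/12)M(a²+b²) = (1/12)(3.32)[(0.432)² + (1.27)²] = 0.49787 kg m^2; centre at d = 0.557 m, so the parallel axis theorem gives I = 0.49787 + (3.32)(0.557)² = 1.5279 kg m^2.
Total I = 2.8168 kg m^2; total mass M = 10.37 kg.
k = √(I/M) = √(2.8168/10.37) = 0.52118 m.

0.521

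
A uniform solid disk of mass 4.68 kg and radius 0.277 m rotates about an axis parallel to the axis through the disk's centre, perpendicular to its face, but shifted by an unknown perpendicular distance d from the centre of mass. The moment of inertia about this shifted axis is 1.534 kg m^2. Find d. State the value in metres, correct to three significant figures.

About the centre-of-mass axis, I_cm = (1/2)MR² = (1/2)(4.68)(0.277)² = 0.17955 kg m^2.
Parallel axis theorem: I = I_cm + Md², so Md² = 1.534 − 0.17955 = 1.3545 kg m^2.
d = √(1.3545 / 4.68) = 0.53797 m.

0.538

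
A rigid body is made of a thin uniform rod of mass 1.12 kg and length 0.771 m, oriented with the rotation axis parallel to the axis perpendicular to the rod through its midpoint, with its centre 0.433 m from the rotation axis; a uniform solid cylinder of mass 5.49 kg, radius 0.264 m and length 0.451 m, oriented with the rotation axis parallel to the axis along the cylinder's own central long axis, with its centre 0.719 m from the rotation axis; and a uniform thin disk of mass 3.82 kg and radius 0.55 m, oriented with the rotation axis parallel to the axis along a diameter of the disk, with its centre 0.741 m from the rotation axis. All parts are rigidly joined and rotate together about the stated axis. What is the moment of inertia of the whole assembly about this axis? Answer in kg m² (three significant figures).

Thin rod: I_cm = (1/12)ML² = (1/12)(1.12)(0.771)² = 0.055481 kg m²; centre at d = 0.433 m, so the parallel axis theorem gives I = 0.055481 + (1.12)(0.433)² = 0.26547 kg m².
Solid cylinder: I_cm = (1/2)MR² = (1/2)(5.49)(0.264)² = 0.19132 kg m²; centre at d = 0.719 m, so the parallel axis theorem gives I = 0.19132 + (5.49)(0.719)² = 3.0294 kg m².
Thin disk: I_cm = (1/4)MR² = (1/4)(3.82)(0.55)² = 0.28889 kg m²; centre at d = 0.741 m, so the parallel axis theorem gives I = 0.28889 + (3.82)(0.741)² = 2.3864 kg m².
Total I = 0.26547 + 3.0294 + 2.3864 = 5.6813 kg m².

5.68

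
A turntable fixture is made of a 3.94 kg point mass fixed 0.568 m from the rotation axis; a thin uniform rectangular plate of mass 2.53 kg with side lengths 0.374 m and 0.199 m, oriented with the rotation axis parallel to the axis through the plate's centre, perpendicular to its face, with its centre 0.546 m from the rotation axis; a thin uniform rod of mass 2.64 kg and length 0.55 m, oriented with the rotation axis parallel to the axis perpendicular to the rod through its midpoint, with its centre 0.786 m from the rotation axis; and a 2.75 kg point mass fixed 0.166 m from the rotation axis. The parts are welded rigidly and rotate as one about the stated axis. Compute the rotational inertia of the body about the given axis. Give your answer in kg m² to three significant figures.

3.84

Point mass: I_cm = 0; centre at d = 0.568 m, so the parallel axis theorem gives I = 0 + (3.94)(0.568)² = 1.2711 kg m².
Rectangular plate: I_cm = (1/12)M(a²+b²) = (1/12)(2.53)[(0.374)² + (0.199)²] = 0.03784 kg m²; centre at d = 0.546 m, so the parallel axis theorem gives I = 0.03784 + (2.53)(0.546)² = 0.79207 kg m².
Thin rod: I_cm = (1/12)ML² = (1/12)(2.64)(0.55)² = 0.06655 kg m²; centre at d = 0.786 m, so the parallel axis theorem gives I = 0.06655 + (2.64)(0.786)² = 1.6975 kg m².
Point mass: I_cm = 0; centre at d = 0.166 m, so the parallel axis theorem gives I = 0 + (2.75)(0.166)² = 0.075779 kg m².
Total I = 1.2711 + 0.79207 + 1.6975 + 0.075779 = 3.8365 kg m².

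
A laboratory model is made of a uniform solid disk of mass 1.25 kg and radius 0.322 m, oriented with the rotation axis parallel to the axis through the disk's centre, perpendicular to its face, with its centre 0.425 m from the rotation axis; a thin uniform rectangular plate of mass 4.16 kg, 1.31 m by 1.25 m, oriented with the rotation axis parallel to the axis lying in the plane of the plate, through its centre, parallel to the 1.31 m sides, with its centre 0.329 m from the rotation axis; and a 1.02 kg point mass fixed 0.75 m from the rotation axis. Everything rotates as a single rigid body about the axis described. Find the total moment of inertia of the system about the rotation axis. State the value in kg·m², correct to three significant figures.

Solid disk: I_cm = (1/2)MR² = (1/2)(1.25)(0.322)² = 0.064803 kg·m²; centre at d = 0.425 m, so the parallel axis theorem gives I = 0.064803 + (1.25)(0.425)² = 0.29058 kg·m².
Rectangular plate: I_cm = (1/12)Mb² = (1/12)(4.16)(1.25)² = 0.54167 kg·m²; centre at d = 0.329 m, so the parallel axis theorem gives I = 0.54167 + (4.16)(0.329)² = 0.99195 kg·m².
Point mass: I_cm = 0; centre at d = 0.75 m, so the parallel axis theorem gives I = 0 + (1.02)(0.75)² = 0.57375 kg·m².
Total I = 0.29058 + 0.99195 + 0.57375 = 1.8563 kg·m².

1.86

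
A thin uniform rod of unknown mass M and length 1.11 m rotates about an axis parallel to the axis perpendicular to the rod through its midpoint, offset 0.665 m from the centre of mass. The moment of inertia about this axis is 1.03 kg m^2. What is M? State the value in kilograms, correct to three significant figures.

1.89

I = I_cm + Md² = (1/12)ML² + Md² = M·[0.0833333·(1.11)² + (0.665)²] = M·0.5449.
So M = 1.03 / 0.5449 = 1.8903 kg.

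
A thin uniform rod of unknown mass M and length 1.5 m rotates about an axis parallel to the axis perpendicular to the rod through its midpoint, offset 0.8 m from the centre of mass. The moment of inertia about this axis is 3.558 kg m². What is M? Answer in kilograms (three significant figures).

I = I_cm + Md² = (1/12)ML² + Md² = M·[0.0833333·(1.5)² + (0.8)²] = M·0.8275.
So M = 3.558 / 0.8275 = 4.2997 kg.

4.30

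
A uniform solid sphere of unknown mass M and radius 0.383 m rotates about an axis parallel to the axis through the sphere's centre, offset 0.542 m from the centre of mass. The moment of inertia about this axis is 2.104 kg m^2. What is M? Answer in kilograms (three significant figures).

I = I_cm + Md² = (2/5)MR² + Md² = M·[0.4·(0.383)² + (0.542)²] = M·0.35244.
So M = 2.104 / 0.35244 = 5.9698 kg.

5.97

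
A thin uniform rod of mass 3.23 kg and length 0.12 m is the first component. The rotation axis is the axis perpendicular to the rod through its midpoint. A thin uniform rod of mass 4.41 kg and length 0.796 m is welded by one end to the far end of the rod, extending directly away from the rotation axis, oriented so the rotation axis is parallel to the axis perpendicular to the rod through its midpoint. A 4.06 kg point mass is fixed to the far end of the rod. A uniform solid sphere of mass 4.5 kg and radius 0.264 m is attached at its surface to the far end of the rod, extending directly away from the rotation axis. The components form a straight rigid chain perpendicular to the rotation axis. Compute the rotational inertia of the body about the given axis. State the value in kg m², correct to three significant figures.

Thin rod: I_cm = (1/12)ML² = (1/12)(3.23)(0.12)² = 0.003876 kg m²; axis through the centre, so I = 0.003876 kg m².
Thin rod: I_cm = (1/12)ML² = (1/12)(4.41)(0.796)² = 0.23285 kg m²; centre at d = 0.06 + 0.398 = 0.458 m, so the parallel axis theorem gives I = 0.23285 + (4.41)(0.458)² = 1.1579 kg m².
Point mass: I_cm = 0; centre at d = 0.06 + 0.398 + 0.398 = 0.856 m, so the parallel axis theorem gives I = 0 + (4.06)(0.856)² = 2.9749 kg m².
Solid sphere: I_cm = (2/5)MR² = (2/5)(4.5)(0.264)² = 0.12545 kg m²; centre at d = 0.06 + 0.398 + 0.398 + 0.264 = 1.12 m, so the parallel axis theorem gives I = 0.12545 + (4.5)(1.12)² = 5.7703 kg m².
Total I = 0.003876 + 1.1579 + 2.9749 + 5.7703 = 9.907 kg m².

9.91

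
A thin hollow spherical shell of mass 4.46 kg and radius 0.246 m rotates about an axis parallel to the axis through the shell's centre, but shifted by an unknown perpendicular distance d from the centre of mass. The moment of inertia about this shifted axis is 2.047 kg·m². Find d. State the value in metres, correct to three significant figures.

About the centre-of-mass axis, I_cm = (2/3)MR² = (2/3)(4.46)(0.246)² = 0.17993 kg·m².
Parallel axis theorem: I = I_cm + Md², so Md² = 2.047 − 0.17993 = 1.8671 kg·m².
d = √(1.8671 / 4.46) = 0.64701 m.

0.647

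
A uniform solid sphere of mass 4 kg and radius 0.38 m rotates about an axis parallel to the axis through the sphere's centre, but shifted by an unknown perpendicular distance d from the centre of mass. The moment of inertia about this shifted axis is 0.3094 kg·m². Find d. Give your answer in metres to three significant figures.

About the centre-of-mass axis, I_cm = (2/5)MR² = (2/5)(4)(0.38)² = 0.23104 kg·m².
Parallel axis theorem: I = I_cm + Md², so Md² = 0.3094 − 0.23104 = 0.07836 kg·m².
d = √(0.07836 / 4) = 0.13996 m.

0.140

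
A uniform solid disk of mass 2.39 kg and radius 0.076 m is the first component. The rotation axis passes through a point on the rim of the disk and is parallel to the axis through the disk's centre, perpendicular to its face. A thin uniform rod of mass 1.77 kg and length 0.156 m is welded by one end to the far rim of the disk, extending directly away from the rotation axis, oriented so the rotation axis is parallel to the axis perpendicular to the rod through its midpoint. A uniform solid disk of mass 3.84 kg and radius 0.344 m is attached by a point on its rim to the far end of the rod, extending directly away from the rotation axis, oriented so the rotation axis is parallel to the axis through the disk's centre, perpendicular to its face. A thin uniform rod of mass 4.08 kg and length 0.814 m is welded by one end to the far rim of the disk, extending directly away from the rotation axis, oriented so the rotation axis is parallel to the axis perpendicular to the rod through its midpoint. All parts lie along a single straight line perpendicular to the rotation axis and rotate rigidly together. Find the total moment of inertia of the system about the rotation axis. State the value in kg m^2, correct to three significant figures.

Solid disk: I_cm = (1/2)MR² = (1/2)(2.39)(0.076)² = 0.0069023 kg m^2; centre at d = 0.076 m, so I = I_cm + Md² gives I = 0.0069023 + (2.39)(0.076)² = 0.020707 kg m^2.
Thin rod: I_cm = (1/12)ML² = (1/12)(1.77)(0.156)² = 0.0035896 kg m^2; centre at d = 0.076 + 0.076 + 0.078 = 0.23 m, so I = I_cm + Md² gives I = 0.0035896 + (1.77)(0.23)² = 0.097223 kg m^2.
Solid disk: I_cm = (1/2)MR² = (1/2)(3.84)(0.344)² = 0.22721 kg m^2; centre at d = 0.076 + 0.076 + 0.078 + 0.078 + 0.344 = 0.652 m, so I = I_cm + Md² gives I = 0.22721 + (3.84)(0.652)² = 1.8596 kg m^2.
Thin rod: I_cm = (1/12)ML² = (1/12)(4.08)(0.814)² = 0.22528 kg m^2; centre at d = 0.076 + 0.076 + 0.078 + 0.078 + 0.344 + 0.344 + 0.407 = 1.403 m, so I = I_cm + Md² gives I = 0.22528 + (4.08)(1.403)² = 8.2564 kg m^2.
Total I = 0.020707 + 0.097223 + 1.8596 + 8.2564 = 10.234 kg m^2.

10.2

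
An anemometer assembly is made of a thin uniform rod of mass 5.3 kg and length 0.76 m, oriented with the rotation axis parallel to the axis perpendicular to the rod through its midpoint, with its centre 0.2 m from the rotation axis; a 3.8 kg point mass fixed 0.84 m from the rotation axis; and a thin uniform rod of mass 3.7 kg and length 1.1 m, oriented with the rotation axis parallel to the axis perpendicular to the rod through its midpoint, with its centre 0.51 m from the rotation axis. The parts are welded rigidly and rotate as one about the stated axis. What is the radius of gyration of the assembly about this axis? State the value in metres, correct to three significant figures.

Thin rod: I_cm = (1/12)ML² = (1/12)(5.3)(0.76)² = 0.25511 kg m²; centre at d = 0.2 m, so the parallel axis theorem gives I = 0.25511 + (5.3)(0.2)² = 0.46711 kg m².
Point mass: I_cm = 0; centre at d = 0.84 m, so the parallel axis theorem gives I = 0 + (3.8)(0.84)² = 2.6813 kg m².
Thin rod: I_cm = (1/12)ML² = (1/12)(3.7)(1.1)² = 0.37308 kg m²; centre at d = 0.51 m, so the parallel axis theorem gives I = 0.37308 + (3.7)(0.51)² = 1.3355 kg m².
Total I = 4.4838 kg m²; total mass M = 12.8 kg.
k = √(I/M) = √(4.4838/12.8) = 0.59186 m.

0.592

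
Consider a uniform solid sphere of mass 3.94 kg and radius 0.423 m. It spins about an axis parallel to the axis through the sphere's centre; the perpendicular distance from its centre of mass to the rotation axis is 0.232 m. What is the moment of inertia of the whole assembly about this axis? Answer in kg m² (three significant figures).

I_cm = (2/5)MR² = (2/5)(3.94)(0.423)² = 0.28199 kg m²; centre at d = 0.232 m, so the parallel axis theorem gives I = 0.28199 + (3.94)(0.232)² = 0.49406 kg m².

0.494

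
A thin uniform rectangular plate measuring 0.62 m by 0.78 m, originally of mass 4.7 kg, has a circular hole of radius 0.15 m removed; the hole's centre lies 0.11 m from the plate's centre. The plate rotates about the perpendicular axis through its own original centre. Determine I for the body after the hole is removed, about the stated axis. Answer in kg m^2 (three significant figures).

0.373

Unpierced body about its centre: I₀ = (1/12)M(a²+b²) = (1/12)(4.7)[(0.62)² + (0.78)²] = 0.38885 kg m^2.
The removed disk has mass m = M·πr²/(ab) = (4.7)·π(0.15)²/(0.62·0.78) = 0.68698 kg (same uniform areal density).
Its moment of inertia about the rotation axis (parallel-axis theorem): I_hole = (1/2)mr² + md² = (1/2)(0.68698)(0.15)² + (0.68698)(0.11)² = 0.016041 kg m^2.
Treating the hole as negative mass, I = I₀ − I_hole = 0.38885 − 0.016041 = 0.37281 kg m^2.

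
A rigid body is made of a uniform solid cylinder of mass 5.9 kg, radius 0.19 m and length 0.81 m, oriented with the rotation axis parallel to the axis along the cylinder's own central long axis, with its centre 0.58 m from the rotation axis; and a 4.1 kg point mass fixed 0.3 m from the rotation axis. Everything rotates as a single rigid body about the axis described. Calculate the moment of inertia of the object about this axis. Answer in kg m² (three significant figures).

Solid cylinder: I_cm = (1/2)MR² = (1/2)(5.9)(0.19)² = 0.1065 kg m²; centre at d = 0.58 m, so I = I_cm + Md² gives I = 0.1065 + (5.9)(0.58)² = 2.0913 kg m².
Point mass: I_cm = 0; centre at d = 0.3 m, so I = I_cm + Md² gives I = 0 + (4.1)(0.3)² = 0.369 kg m².
Total I = 2.0913 + 0.369 = 2.4603 kg m².

2.46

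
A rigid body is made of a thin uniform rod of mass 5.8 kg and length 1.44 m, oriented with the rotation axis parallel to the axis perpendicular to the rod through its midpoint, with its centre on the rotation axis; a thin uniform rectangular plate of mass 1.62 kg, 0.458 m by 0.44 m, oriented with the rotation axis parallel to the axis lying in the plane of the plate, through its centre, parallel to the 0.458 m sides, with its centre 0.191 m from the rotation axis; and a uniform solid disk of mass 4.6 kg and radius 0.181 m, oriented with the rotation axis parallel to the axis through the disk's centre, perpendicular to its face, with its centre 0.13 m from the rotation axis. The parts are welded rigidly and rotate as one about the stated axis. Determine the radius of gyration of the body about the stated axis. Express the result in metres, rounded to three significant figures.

Thin rod: I_cm = (1/12)ML² = (1/12)(5.8)(1.44)² = 1.0022 kg m^2; axis through the centre, so I = 1.0022 kg m^2.
Rectangular plate: I_cm = (1/12)Mb² = (1/12)(1.62)(0.44)² = 0.026136 kg m^2; centre at d = 0.191 m, so I = I_cm + Md² gives I = 0.026136 + (1.62)(0.191)² = 0.085235 kg m^2.
Solid disk: I_cm = (1/2)MR² = (1/2)(4.6)(0.181)² = 0.07535 kg m^2; centre at d = 0.13 m, so I = I_cm + Md² gives I = 0.07535 + (4.6)(0.13)² = 0.15309 kg m^2.
Total I = 1.2406 kg m^2; total mass M = 12.02 kg.
k = √(I/M) = √(1.2406/12.02) = 0.32126 m.

0.321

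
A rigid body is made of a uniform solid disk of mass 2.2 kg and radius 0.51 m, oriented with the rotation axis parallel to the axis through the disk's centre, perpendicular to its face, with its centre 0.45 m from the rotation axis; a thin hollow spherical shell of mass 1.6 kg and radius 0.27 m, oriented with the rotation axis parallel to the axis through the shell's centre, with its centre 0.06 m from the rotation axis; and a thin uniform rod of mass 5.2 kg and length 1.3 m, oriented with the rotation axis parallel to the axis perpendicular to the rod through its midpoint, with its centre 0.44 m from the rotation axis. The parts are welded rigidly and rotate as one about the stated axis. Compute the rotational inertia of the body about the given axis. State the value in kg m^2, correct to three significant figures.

Solid disk: I_cm = (1/2)MR² = (1/2)(2.2)(0.51)² = 0.28611 kg m^2; centre at d = 0.45 m, so I = I_cm + Md² gives I = 0.28611 + (2.2)(0.45)² = 0.73161 kg m^2.
Spherical shell: I_cm = (2/3)MR² = (2/3)(1.6)(0.27)² = 0.07776 kg m^2; centre at d = 0.06 m, so I = I_cm + Md² gives I = 0.07776 + (1.6)(0.06)² = 0.08352 kg m^2.
Thin rod: I_cm = (1/12)ML² = (1/12)(5.2)(1.3)² = 0.73233 kg m^2; centre at d = 0.44 m, so I = I_cm + Md² gives I = 0.73233 + (5.2)(0.44)² = 1.7391 kg m^2.
Total I = 0.73161 + 0.08352 + 1.7391 = 2.5542 kg m^2.

2.55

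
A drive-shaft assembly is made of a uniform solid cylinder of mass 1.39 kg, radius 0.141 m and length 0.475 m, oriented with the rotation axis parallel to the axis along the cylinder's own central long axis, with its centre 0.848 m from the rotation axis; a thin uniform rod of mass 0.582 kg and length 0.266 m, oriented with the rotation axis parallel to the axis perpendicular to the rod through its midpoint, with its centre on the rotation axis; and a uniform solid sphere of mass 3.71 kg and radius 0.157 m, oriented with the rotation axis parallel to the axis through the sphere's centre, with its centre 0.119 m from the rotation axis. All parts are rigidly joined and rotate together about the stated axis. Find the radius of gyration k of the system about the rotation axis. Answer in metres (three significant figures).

Solid cylinder: I_cm = (1/2)MR² = (1/2)(1.39)(0.141)² = 0.013817 kg·m²; centre at d = 0.848 m, so the parallel axis theorem gives I = 0.013817 + (1.39)(0.848)² = 1.0134 kg·m².
Thin rod: I_cm = (1/12)ML² = (1/12)(0.582)(0.266)² = 0.0034317 kg·m²; axis through the centre, so I = 0.0034317 kg·m².
Solid sphere: I_cm = (2/5)MR² = (2/5)(3.71)(0.157)² = 0.036579 kg·m²; centre at d = 0.119 m, so the parallel axis theorem gives I = 0.036579 + (3.71)(0.119)² = 0.089116 kg·m².
Total I = 1.1059 kg·m²; total mass M = 5.682 kg.
k = √(I/M) = √(1.1059/5.682) = 0.44118 m.

0.441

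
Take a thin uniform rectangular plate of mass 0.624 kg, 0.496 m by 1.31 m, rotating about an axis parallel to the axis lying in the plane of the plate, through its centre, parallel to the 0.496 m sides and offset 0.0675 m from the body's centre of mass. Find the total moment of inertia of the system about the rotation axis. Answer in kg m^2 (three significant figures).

0.0921

I_cm = (1/12)Mb² = (1/12)(0.624)(1.31)² = 0.089237 kg m^2; centre at d = 0.0675 m, so the parallel axis theorem gives I = 0.089237 + (0.624)(0.0675)² = 0.09208 kg m^2.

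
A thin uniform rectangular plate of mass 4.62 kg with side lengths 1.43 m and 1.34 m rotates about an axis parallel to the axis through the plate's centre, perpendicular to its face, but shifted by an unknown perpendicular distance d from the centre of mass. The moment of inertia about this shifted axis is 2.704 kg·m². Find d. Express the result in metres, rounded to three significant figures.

0.515

About the centre-of-mass axis, I_cm = (1/12)M(a²+b²) = (1/12)(4.62)[(1.43)² + (1.34)²] = 1.4786 kg·m².
Parallel axis theorem: I = I_cm + Md², so Md² = 2.704 − 1.4786 = 1.2254 kg·m².
d = √(1.2254 / 4.62) = 0.51501 m.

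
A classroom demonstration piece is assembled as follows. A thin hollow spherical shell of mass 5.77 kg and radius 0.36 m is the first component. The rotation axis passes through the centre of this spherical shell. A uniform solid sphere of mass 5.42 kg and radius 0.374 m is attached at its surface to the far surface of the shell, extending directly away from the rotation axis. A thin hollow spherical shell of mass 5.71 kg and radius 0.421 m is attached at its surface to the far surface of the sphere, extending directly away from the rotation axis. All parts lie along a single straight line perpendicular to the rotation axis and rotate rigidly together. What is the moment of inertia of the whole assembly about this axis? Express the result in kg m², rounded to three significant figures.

Spherical shell: I_cm = (2/3)MR² = (2/3)(5.77)(0.36)² = 0.49853 kg m²; axis through the centre, so I = 0.49853 kg m².
Solid sphere: I_cm = (2/5)MR² = (2/5)(5.42)(0.374)² = 0.30325 kg m²; centre at d = 0.36 + 0.374 = 0.734 m, so the parallel axis theorem gives I = 0.30325 + (5.42)(0.734)² = 3.2233 kg m².
Spherical shell: I_cm = (2/3)MR² = (2/3)(5.71)(0.421)² = 0.6747 kg m²; centre at d = 0.36 + 0.374 + 0.374 + 0.421 = 1.529 m, so the parallel axis theorem gives I = 0.6747 + (5.71)(1.529)² = 14.024 kg m².
Total I = 0.49853 + 3.2233 + 14.024 = 17.746 kg m².

17.7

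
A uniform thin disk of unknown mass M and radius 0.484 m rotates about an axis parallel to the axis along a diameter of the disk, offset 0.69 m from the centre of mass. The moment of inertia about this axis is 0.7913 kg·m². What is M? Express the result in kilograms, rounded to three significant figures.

1.48

I = I_cm + Md² = (1/4)MR² + Md² = M·[0.25·(0.484)² + (0.69)²] = M·0.53466.
So M = 0.7913 / 0.53466 = 1.48 kg.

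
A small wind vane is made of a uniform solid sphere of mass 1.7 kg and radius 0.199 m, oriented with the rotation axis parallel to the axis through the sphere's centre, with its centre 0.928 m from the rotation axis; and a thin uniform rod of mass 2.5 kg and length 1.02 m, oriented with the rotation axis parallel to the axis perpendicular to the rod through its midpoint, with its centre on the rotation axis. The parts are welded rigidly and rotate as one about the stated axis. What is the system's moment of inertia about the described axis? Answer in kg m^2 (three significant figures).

1.71

Solid sphere: I_cm = (2/5)MR² = (2/5)(1.7)(0.199)² = 0.026929 kg m^2; centre at d = 0.928 m, so I = I_cm + Md² gives I = 0.026929 + (1.7)(0.928)² = 1.4909 kg m^2.
Thin rod: I_cm = (1/12)ML² = (1/12)(2.5)(1.02)² = 0.21675 kg m^2; axis through the centre, so I = 0.21675 kg m^2.
Total I = 1.4909 + 0.21675 = 1.7077 kg m^2.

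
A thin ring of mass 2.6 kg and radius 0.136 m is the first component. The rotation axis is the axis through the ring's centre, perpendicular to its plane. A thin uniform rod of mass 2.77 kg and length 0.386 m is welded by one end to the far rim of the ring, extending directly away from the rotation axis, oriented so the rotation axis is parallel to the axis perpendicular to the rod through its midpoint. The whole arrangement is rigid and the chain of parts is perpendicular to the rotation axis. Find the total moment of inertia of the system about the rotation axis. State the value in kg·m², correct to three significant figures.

Thin ring: I_cm = MR² = (2.6)(0.136)² = 0.04809 kg·m²; axis through the centre, so I = 0.04809 kg·m².
Thin rod: I_cm = (1/12)ML² = (1/12)(2.77)(0.386)² = 0.034393 kg·m²; centre at d = 0.136 + 0.193 = 0.329 m, so the parallel axis theorem gives I = 0.034393 + (2.77)(0.329)² = 0.33422 kg·m².
Total I = 0.04809 + 0.33422 = 0.38231 kg·m².

0.382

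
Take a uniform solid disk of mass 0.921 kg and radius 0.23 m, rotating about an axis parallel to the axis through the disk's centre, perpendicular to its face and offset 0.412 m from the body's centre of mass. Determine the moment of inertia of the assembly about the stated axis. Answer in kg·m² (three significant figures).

0.181

I_cm = (1/2)MR² = (1/2)(0.921)(0.23)² = 0.02436 kg·m²; centre at d = 0.412 m, so I = I_cm + Md² gives I = 0.02436 + (0.921)(0.412)² = 0.18069 kg·m².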